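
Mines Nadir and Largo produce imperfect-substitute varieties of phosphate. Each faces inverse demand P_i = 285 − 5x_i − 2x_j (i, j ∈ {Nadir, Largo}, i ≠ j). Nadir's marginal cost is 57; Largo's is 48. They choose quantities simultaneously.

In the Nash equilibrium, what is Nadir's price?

151.0625

Mine Nadir's profit: π = x_{Nadir}(285 − 5x_{Nadir} − 2x_{Largo}) − 57x_{Nadir}.
∂π/∂x_{Nadir} = 228 − 10x_{Nadir} − 2x_{Largo} = 0 ⇒ x_{Nadir} = 22.8 − 0.2x_{Largo}.
Similarly x_{Largo} = 23.7 − 0.2x_{Nadir}.
Plugging x_{Largo} into Nadir's best response: x_{Nadir} = 22.8 − 0.2(23.7 − 0.2x_{Nadir}) ⇒ 0.96x_{Nadir} = 18.06, so x_{Nadir} = 18.8125.
Then x_{Largo} = 23.7 − 0.2·18.8125 = 19.9375.
P_{Nadir} = 285 − 5·18.8125 − 2·19.9375 = 151.0625.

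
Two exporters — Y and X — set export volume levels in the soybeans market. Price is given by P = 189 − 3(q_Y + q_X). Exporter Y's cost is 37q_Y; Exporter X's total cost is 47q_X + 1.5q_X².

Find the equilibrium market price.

99.8

Exporter Y's profit: π = q_Y(189 − 3(q_Y + q_X)) − 37q_Y.
∂π/∂q_Y = 152 − 6q_Y − 3q_X = 0, so q_Y = 76/3 − 0.5q_X.
For X: ∂π/∂q_X = 142 − 9q_X − 3q_Y = 0 ⇒ q_X = 142/9 − (1/3)q_Y.
Substituting the second reaction function into the first: q_Y = 76/3 − 0.5(142/9 − (1/3)q_Y), which gives (5/6)q_Y = 157/9 ⇒ q_Y = 314/15.
Then q_X = 142/9 − (1/3)·(314/15) = 8.8.
Equilibrium price: P = 189 − 3·(446/15) = 99.8.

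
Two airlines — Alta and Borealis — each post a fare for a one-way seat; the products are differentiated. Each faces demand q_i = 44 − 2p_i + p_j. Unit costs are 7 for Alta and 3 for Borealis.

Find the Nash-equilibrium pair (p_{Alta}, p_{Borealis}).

Alta's profit: π = (p_{Alta} − 7)(44 − 2p_{Alta} + p_{Borealis}).
∂π/∂p_{Alta} = 58 − 4p_{Alta} + p_{Borealis} = 0 ⇒ p_{Alta} = 14.5 + 0.25p_{Borealis}.
Similarly p_{Borealis} = 12.5 + 0.25p_{Alta}.
Substituting the second reaction function into the first: p_{Alta} = 14.5 + 0.25(12.5 + 0.25p_{Alta}), which gives 0.9375p_{Alta} = 17.625 ⇒ p_{Alta} = 18.8.
Then p_{Borealis} = 12.5 + 0.25·18.8 = 17.2.

18.8, 17.2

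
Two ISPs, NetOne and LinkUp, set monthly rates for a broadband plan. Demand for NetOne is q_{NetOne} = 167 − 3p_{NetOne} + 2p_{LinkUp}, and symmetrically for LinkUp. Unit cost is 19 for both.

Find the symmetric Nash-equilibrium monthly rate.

56

NetOne's profit: π = (p_{NetOne} − 19)(167 − 3p_{NetOne} + 2p_{LinkUp}).
∂π/∂p_{NetOne} = 224 − 6p_{NetOne} + 2p_{LinkUp} = 0 ⇒ p_{NetOne} = 112/3 + (1/3)p_{LinkUp}.
Setting p_{NetOne} = p_{LinkUp} in the reaction function: p_{NetOne} = 112/3 + (1/3)p_{NetOne}, so p_{NetOne} = (112/3) / (2/3) = 56.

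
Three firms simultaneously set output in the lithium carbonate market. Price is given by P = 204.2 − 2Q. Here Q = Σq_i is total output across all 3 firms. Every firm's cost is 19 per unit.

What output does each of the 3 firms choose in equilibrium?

A representative firm's profit is π_i = q_i(204.2 − 2Q) − 19q_i, with Q = q_i + Σ_{j≠i} q_j.
First-order condition: 185.2 − 4q_i − 2Σ_{j≠i} q_j = 0.
Imposing symmetry (q_j = q for all j) turns Σ_{j≠i} q_j into 2q, so 185.2 = 8q and q = 23.15.

23.15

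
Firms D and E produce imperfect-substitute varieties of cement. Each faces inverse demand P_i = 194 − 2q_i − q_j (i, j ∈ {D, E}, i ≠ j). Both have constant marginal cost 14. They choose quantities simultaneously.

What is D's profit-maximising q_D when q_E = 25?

Firm D's profit: π = q_D(194 − 2q_D − q_E) − 14q_D.
∂π/∂q_D = 180 − 4q_D − q_E = 0 ⇒ q_D = 45 − 0.25q_E.
At q_E = 25: q_D = 45 − 0.25·25 = 38.75.

38.75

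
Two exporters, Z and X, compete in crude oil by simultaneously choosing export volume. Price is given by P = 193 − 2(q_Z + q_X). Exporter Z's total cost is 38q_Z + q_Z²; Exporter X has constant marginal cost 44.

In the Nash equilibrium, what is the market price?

Exporter Z's profit: π = q_Z(193 − 2(q_Z + q_X)) − 38q_Z − q_Z².
∂π/∂q_Z = 155 − 6q_Z − 2q_X = 0, so q_Z = 155/6 − (1/3)q_X.
For X: ∂π/∂q_X = 149 − 4q_X − 2q_Z = 0 ⇒ q_X = 37.25 − 0.5q_Z.
Solving the two reaction functions simultaneously: (1 − (−1/3)(−0.5))q_Z = 155/6 − (1/3)·37.25, so (5/6)q_Z = 161/12 and q_Z = 16.1.
Then q_X = 37.25 − 0.5·16.1 = 29.2.
Equilibrium price: P = 193 − 2·45.3 = 102.4.

102.4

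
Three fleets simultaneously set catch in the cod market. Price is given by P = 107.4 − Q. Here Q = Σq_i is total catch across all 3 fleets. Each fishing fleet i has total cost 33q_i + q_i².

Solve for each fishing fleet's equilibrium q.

12.4

A representative fishing fleet's profit is π_i = q_i(107.4 − Q) − 33q_i − q_i², with Q = q_i + Σ_{j≠i} q_j.
First-order condition: 74.4 − 4q_i − Σ_{j≠i} q_j = 0.
Imposing symmetry (q_j = q for all j) turns Σ_{j≠i} q_j into 2q, so 74.4 = 6q and q = 12.4.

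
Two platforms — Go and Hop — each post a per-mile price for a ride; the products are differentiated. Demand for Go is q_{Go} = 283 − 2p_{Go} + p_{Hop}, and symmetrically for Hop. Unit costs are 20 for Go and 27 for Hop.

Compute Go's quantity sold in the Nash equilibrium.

Go's profit: π = (p_{Go} − 20)(283 − 2p_{Go} + p_{Hop}).
∂π/∂p_{Go} = 323 − 4p_{Go} + p_{Hop} = 0 ⇒ p_{Go} = 80.75 + 0.25p_{Hop}.
Similarly p_{Hop} = 84.25 + 0.25p_{Go}.
Solving the two reaction functions simultaneously: (1 − (0.25)(0.25))p_{Go} = 80.75 + 0.25·84.25, so 0.9375p_{Go} = 101.8125 and p_{Go} = 108.6.
Then p_{Hop} = 84.25 + 0.25·108.6 = 111.4.
q_{Go} = 283 − 2·108.6 + 111.4 = 177.2.

177.2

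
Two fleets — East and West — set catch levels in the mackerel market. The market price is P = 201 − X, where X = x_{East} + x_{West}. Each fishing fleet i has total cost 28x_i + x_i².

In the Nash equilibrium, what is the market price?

131.8

Fishing fleet East's profit: π = x_{East}(201 − (x_{East} + x_{West})) − 28x_{East} − x_{East}².
∂π/∂x_{East} = 173 − 4x_{East} − x_{West} = 0, so x_{East} = 43.25 − 0.25x_{West}.
The game is symmetric, so in equilibrium x_{West} = x_{East}: the reaction function gives 1.25x_{East} = 43.25, hence x_{East} = 34.6.
Equilibrium price: P = 201 − 69.2 = 131.8.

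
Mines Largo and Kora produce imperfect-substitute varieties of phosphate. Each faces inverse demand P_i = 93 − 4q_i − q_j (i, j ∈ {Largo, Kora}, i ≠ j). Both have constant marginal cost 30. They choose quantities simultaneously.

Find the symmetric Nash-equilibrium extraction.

Mine Largo's profit: π = q_{Largo}(93 − 4q_{Largo} − q_{Kora}) − 30q_{Largo}.
∂π/∂q_{Largo} = 63 − 8q_{Largo} − q_{Kora} = 0 ⇒ q_{Largo} = 7.875 − 0.125q_{Kora}.
The game is symmetric, so in equilibrium q_{Kora} = q_{Largo}: the reaction function gives 1.125q_{Largo} = 7.875, hence q_{Largo} = 7.

7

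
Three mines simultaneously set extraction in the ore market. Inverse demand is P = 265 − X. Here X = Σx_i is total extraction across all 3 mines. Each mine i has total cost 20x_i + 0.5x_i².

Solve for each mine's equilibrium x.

49

A representative mine's profit is π_i = x_i(265 − X) − 20x_i − 0.5x_i², with X = x_i + Σ_{j≠i} x_j.
First-order condition: 245 − 3x_i − Σ_{j≠i} x_j = 0.
Imposing symmetry (x_j = x for all j) turns Σ_{j≠i} x_j into 2x, so 245 = 5x and x = 49.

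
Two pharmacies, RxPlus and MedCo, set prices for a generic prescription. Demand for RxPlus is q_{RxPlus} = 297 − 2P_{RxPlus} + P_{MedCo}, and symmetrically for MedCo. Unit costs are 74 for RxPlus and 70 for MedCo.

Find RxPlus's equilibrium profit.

10892.88

RxPlus's profit: π = (P_{RxPlus} − 74)(297 − 2P_{RxPlus} + P_{MedCo}).
∂π/∂P_{RxPlus} = 445 − 4P_{RxPlus} + P_{MedCo} = 0 ⇒ P_{RxPlus} = 111.25 + 0.25P_{MedCo}.
Similarly P_{MedCo} = 109.25 + 0.25P_{RxPlus}.
Plugging P_{MedCo} into RxPlus's best response: P_{RxPlus} = 111.25 + 0.25(109.25 + 0.25P_{RxPlus}) ⇒ 0.9375P_{RxPlus} = 138.5625, so P_{RxPlus} = 147.8.
Then P_{MedCo} = 109.25 + 0.25·147.8 = 146.2.
q_{RxPlus} = 297 − 2·147.8 + 146.2 = 147.6.
Profit = (147.8 − 74)·147.6 = 10892.88.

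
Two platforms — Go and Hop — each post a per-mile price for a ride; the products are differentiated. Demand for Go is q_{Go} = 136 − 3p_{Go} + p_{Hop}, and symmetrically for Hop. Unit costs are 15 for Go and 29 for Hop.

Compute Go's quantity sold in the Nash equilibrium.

Go's profit: π = (p_{Go} − 15)(136 − 3p_{Go} + p_{Hop}).
∂π/∂p_{Go} = 181 − 6p_{Go} + p_{Hop} = 0 ⇒ p_{Go} = 181/6 + (1/6)p_{Hop}.
Similarly p_{Hop} = 223/6 + (1/6)p_{Go}.
Plugging p_{Hop} into Go's best response: p_{Go} = 181/6 + (1/6)(223/6 + (1/6)p_{Go}) ⇒ (35/36)p_{Go} = 1309/36, so p_{Go} = 37.4.
Then p_{Hop} = 223/6 + (1/6)·37.4 = 43.4.
q_{Go} = 136 − 3·37.4 + 43.4 = 67.2.

67.2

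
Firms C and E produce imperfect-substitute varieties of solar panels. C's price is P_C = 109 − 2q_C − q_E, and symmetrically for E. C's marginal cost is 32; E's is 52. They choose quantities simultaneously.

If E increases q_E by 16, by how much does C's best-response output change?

-4

Firm C's profit: π = q_C(109 − 2q_C − q_E) − 32q_C.
∂π/∂q_C = 77 − 4q_C − q_E = 0 ⇒ q_C = 19.25 − 0.25q_E.
The reaction-function slope is −0.25, so a 16-unit rise in q_E moves q_C by −0.25 × 16 = −4. C's best response falls — the actions are strategic substitutes.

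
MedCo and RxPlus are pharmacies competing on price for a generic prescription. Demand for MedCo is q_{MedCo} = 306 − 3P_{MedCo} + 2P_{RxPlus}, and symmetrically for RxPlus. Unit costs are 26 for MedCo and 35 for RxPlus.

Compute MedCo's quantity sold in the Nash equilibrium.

215.0625

MedCo's profit: π = (P_{MedCo} − 26)(306 − 3P_{MedCo} + 2P_{RxPlus}).
∂π/∂P_{MedCo} = 384 − 6P_{MedCo} + 2P_{RxPlus} = 0 ⇒ P_{MedCo} = 64 + (1/3)P_{RxPlus}.
Similarly P_{RxPlus} = 68.5 + (1/3)P_{MedCo}.
Plugging P_{RxPlus} into MedCo's best response: P_{MedCo} = 64 + (1/3)(68.5 + (1/3)P_{MedCo}) ⇒ (8/9)P_{MedCo} = 521/6, so P_{MedCo} = 97.6875.
Then P_{RxPlus} = 68.5 + (1/3)·97.6875 = 101.0625.
q_{MedCo} = 306 − 3·97.6875 + 2·101.0625 = 215.0625.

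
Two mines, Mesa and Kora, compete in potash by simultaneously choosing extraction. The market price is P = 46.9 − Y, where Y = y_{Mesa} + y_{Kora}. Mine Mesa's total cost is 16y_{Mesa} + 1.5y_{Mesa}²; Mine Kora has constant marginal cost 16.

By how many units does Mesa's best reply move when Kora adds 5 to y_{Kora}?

-1

Mine Mesa's profit: π = y_{Mesa}(46.9 − (y_{Mesa} + y_{Kora})) − 16y_{Mesa} − 1.5y_{Mesa}².
∂π/∂y_{Mesa} = 30.9 − 5y_{Mesa} − y_{Kora} = 0, so y_{Mesa} = 6.18 − 0.2y_{Kora}.
The reaction-function slope is −0.2, so a 5-unit rise in y_{Kora} moves y_{Mesa} by −0.2 × 5 = −1. Mesa's best response falls — the actions are strategic substitutes.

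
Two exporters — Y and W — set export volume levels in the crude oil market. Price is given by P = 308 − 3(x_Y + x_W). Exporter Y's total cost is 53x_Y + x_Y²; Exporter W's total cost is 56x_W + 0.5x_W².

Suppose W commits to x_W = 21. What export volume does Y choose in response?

Exporter Y's profit: π = x_Y(308 − 3(x_Y + x_W)) − 53x_Y − x_Y².
∂π/∂x_Y = 255 − 8x_Y − 3x_W = 0, so x_Y = 31.875 − 0.375x_W.
At x_W = 21: x_Y = 31.875 − 0.375·21 = 24.

24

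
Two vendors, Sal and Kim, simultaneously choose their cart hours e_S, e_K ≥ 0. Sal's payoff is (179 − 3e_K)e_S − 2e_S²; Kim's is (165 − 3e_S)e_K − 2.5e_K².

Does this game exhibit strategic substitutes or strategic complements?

strategic substitutes

Expanding Sal's payoff: 179e_S − 3e_Ke_S − 2e_S².
∂π/∂e_S = 179 − 3e_K − 4e_S = 0, so e_S = 44.75 − 0.75e_K.
The best-response slope de_S/de_K = −0.75 < 0: the reaction function is downward-sloping, so the choices are strategic substitutes.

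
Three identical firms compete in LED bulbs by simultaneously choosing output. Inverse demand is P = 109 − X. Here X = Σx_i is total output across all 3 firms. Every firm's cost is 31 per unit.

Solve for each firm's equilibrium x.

19.5

A representative firm's profit is π_i = x_i(109 − X) − 31x_i, with X = x_i + Σ_{j≠i} x_j.
First-order condition: 78 − 2x_i − Σ_{j≠i} x_j = 0.
Imposing symmetry (x_j = x for all j) turns Σ_{j≠i} x_j into 2x, so 78 = 4x and x = 19.5.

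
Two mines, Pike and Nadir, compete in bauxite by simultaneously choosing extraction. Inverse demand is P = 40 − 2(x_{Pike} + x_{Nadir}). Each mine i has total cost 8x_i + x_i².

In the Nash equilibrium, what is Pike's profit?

48

Mine Pike's profit: π = x_{Pike}(40 − 2(x_{Pike} + x_{Nadir})) − 8x_{Pike} − x_{Pike}².
∂π/∂x_{Pike} = 32 − 6x_{Pike} − 2x_{Nadir} = 0, so x_{Pike} = 16/3 − (1/3)x_{Nadir}.
The game is symmetric, so in equilibrium x_{Nadir} = x_{Pike}: the reaction function gives (4/3)x_{Pike} = 16/3, hence x_{Pike} = 4.
Price P = 40 − 2·8 = 24.
Pike's profit: (24 − 8)·4 − (4)² = 48.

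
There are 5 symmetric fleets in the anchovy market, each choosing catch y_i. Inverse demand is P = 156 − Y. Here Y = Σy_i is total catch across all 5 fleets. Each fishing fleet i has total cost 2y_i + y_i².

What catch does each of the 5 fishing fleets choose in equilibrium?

A representative fishing fleet's profit is π_i = y_i(156 − Y) − 2y_i − y_i², with Y = y_i + Σ_{j≠i} y_j.
First-order condition: 154 − 4y_i − Σ_{j≠i} y_j = 0.
In a symmetric equilibrium every fishing fleet chooses the same y, so Σ_{j≠i} y_j = 4y. The condition becomes 154 − 8y = 0, giving y = 154/8 = 19.25.

19.25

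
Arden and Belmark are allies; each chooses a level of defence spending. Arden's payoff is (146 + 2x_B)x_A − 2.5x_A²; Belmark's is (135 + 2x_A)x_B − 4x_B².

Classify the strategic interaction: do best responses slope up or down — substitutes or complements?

strategic complements

Expanding Arden's payoff: 146x_A + 2x_Bx_A − 2.5x_A².
∂π/∂x_A = 146 + 2x_B − 5x_A = 0, so x_A = 29.2 + 0.4x_B.
The best-response slope dx_A/dx_B = 0.4 > 0: the reaction function is upward-sloping, so the choices are strategic complements.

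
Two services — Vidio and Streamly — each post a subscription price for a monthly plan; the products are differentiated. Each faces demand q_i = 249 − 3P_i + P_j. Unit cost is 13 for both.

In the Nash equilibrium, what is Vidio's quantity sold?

Vidio's profit: π = (P_{Vidio} − 13)(249 − 3P_{Vidio} + P_{Streamly}).
∂π/∂P_{Vidio} = 288 − 6P_{Vidio} + P_{Streamly} = 0 ⇒ P_{Vidio} = 48 + (1/6)P_{Streamly}.
Setting P_{Vidio} = P_{Streamly} in the reaction function: P_{Vidio} = 48 + (1/6)P_{Vidio}, so P_{Vidio} = 48 / (5/6) = 57.6.
q_{Vidio} = 249 − 3·57.6 + 57.6 = 133.8.

133.8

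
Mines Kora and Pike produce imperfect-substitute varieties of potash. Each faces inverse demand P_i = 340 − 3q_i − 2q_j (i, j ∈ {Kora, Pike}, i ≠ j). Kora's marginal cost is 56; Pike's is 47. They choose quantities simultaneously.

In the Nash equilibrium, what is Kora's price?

160.8125

Mine Kora's profit: π = q_{Kora}(340 − 3q_{Kora} − 2q_{Pike}) − 56q_{Kora}.
∂π/∂q_{Kora} = 284 − 6q_{Kora} − 2q_{Pike} = 0 ⇒ q_{Kora} = 142/3 − (1/3)q_{Pike}.
Similarly q_{Pike} = 293/6 − (1/3)q_{Kora}.
Solving the two reaction functions simultaneously: (1 − (−1/3)(−1/3))q_{Kora} = 142/3 − (1/3)·(293/6), so (8/9)q_{Kora} = 559/18 and q_{Kora} = 34.9375.
Then q_{Pike} = 293/6 − (1/3)·34.9375 = 37.1875.
P_{Kora} = 340 − 3·34.9375 − 2·37.1875 = 160.8125.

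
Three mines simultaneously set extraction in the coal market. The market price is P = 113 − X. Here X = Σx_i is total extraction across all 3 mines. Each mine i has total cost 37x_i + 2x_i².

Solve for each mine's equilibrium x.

A representative mine's profit is π_i = x_i(113 − X) − 37x_i − 2x_i², with X = x_i + Σ_{j≠i} x_j.
First-order condition: 76 − 6x_i − Σ_{j≠i} x_j = 0.
In a symmetric equilibrium every mine chooses the same x, so Σ_{j≠i} x_j = 2x. The condition becomes 76 − 8x = 0, giving x = 76/8 = 9.5.

9.5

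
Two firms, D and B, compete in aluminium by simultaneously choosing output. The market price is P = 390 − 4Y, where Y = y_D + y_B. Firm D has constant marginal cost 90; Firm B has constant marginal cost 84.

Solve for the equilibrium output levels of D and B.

Firm D's profit: π = y_D(390 − 4(y_D + y_B)) − 90y_D.
∂π/∂y_D = 300 − 8y_D − 4y_B = 0, so y_D = 37.5 − 0.5y_B.
By the same steps for B: y_B = 38.25 − 0.5y_D.
Solving the two reaction functions simultaneously: (1 − (−0.5)(−0.5))y_D = 37.5 − 0.5·38.25, so 0.75y_D = 18.375 and y_D = 24.5.
Then y_B = 38.25 − 0.5·24.5 = 26.

24.5, 26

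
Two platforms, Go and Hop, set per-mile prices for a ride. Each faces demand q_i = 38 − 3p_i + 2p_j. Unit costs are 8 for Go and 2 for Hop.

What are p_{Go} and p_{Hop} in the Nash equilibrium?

14.375, 12.125

Go's profit: π = (p_{Go} − 8)(38 − 3p_{Go} + 2p_{Hop}).
∂π/∂p_{Go} = 62 − 6p_{Go} + 2p_{Hop} = 0 ⇒ p_{Go} = 31/3 + (1/3)p_{Hop}.
Similarly p_{Hop} = 22/3 + (1/3)p_{Go}.
Plugging p_{Hop} into Go's best response: p_{Go} = 31/3 + (1/3)(22/3 + (1/3)p_{Go}) ⇒ (8/9)p_{Go} = 115/9, so p_{Go} = 14.375.
Then p_{Hop} = 22/3 + (1/3)·14.375 = 12.125.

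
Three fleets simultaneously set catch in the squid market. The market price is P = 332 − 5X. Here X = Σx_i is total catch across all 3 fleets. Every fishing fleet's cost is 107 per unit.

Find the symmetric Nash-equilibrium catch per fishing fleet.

A representative fishing fleet's profit is π_i = x_i(332 − 5X) − 107x_i, with X = x_i + Σ_{j≠i} x_j.
First-order condition: 225 − 10x_i − 5Σ_{j≠i} x_j = 0.
Imposing symmetry (x_j = x for all j) turns Σ_{j≠i} x_j into 2x, so 225 = 20x and x = 11.25.

11.25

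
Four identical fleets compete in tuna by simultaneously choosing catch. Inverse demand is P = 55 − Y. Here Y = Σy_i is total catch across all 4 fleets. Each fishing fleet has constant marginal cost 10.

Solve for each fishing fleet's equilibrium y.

9

A representative fishing fleet's profit is π_i = y_i(55 − Y) − 10y_i, with Y = y_i + Σ_{j≠i} y_j.
First-order condition: 45 − 2y_i − Σ_{j≠i} y_j = 0.
In a symmetric equilibrium every fishing fleet chooses the same y, so Σ_{j≠i} y_j = 3y. The condition becomes 45 − 5y = 0, giving y = 45/5 = 9.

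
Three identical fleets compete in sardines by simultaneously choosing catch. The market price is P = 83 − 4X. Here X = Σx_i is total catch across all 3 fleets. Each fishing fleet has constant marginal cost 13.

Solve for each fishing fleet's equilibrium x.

A representative fishing fleet's profit is π_i = x_i(83 − 4X) − 13x_i, with X = x_i + Σ_{j≠i} x_j.
First-order condition: 70 − 8x_i − 4Σ_{j≠i} x_j = 0.
With identical fishing fleets, set every x_j = x: then 70 − 8x − 8x = 0, i.e. x = 70/16 = 4.375.

4.375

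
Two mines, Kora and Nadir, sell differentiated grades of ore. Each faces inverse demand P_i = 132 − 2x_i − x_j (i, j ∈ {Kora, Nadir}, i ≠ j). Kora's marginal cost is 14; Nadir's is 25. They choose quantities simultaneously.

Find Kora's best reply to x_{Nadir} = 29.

22.25

Mine Kora's profit: π = x_{Kora}(132 − 2x_{Kora} − x_{Nadir}) − 14x_{Kora}.
∂π/∂x_{Kora} = 118 − 4x_{Kora} − x_{Nadir} = 0 ⇒ x_{Kora} = 29.5 − 0.25x_{Nadir}.
At x_{Nadir} = 29: x_{Kora} = 29.5 − 0.25·29 = 22.25.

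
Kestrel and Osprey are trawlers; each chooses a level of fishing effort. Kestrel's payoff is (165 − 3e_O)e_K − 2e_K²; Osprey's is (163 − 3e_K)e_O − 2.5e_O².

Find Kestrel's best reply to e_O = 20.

26.25

Expanding Kestrel's payoff: 165e_K − 3e_Oe_K − 2e_K².
∂π/∂e_K = 165 − 3e_O − 4e_K = 0, so e_K = 41.25 − 0.75e_O.
At e_O = 20: e_K = 41.25 − 0.75·20 = 26.25.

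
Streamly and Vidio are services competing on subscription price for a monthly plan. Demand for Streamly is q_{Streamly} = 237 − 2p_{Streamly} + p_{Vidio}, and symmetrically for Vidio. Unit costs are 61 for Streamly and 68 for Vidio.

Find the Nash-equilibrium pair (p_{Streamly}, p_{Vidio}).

120.6, 123.4

Streamly's profit: π = (p_{Streamly} − 61)(237 − 2p_{Streamly} + p_{Vidio}).
∂π/∂p_{Streamly} = 359 − 4p_{Streamly} + p_{Vidio} = 0 ⇒ p_{Streamly} = 89.75 + 0.25p_{Vidio}.
Similarly p_{Vidio} = 93.25 + 0.25p_{Streamly}.
Solving the two reaction functions simultaneously: (1 − (0.25)(0.25))p_{Streamly} = 89.75 + 0.25·93.25, so 0.9375p_{Streamly} = 113.0625 and p_{Streamly} = 120.6.
Then p_{Vidio} = 93.25 + 0.25·120.6 = 123.4.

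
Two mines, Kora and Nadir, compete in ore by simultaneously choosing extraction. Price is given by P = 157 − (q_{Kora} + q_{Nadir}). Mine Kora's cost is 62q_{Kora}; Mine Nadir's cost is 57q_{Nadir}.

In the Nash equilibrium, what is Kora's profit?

900

Mine Kora's profit: π = q_{Kora}(157 − (q_{Kora} + q_{Nadir})) − 62q_{Kora}.
∂π/∂q_{Kora} = 95 − 2q_{Kora} − q_{Nadir} = 0, so q_{Kora} = 47.5 − 0.5q_{Nadir}.
By the same steps for Nadir: q_{Nadir} = 50 − 0.5q_{Kora}.
Solving the two reaction functions simultaneously: (1 − (−0.5)(−0.5))q_{Kora} = 47.5 − 0.5·50, so 0.75q_{Kora} = 22.5 and q_{Kora} = 30.
Then q_{Nadir} = 50 − 0.5·30 = 35.
Price P = 157 − 65 = 92.
Kora's profit: (92 − 62)·30 = 900.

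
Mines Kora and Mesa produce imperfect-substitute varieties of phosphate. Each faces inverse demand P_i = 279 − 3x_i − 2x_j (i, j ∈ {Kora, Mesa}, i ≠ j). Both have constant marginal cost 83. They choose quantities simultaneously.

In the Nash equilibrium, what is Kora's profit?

1800.75

Mine Kora's profit: π = x_{Kora}(279 − 3x_{Kora} − 2x_{Mesa}) − 83x_{Kora}.
∂π/∂x_{Kora} = 196 − 6x_{Kora} − 2x_{Mesa} = 0 ⇒ x_{Kora} = 98/3 − (1/3)x_{Mesa}.
Setting x_{Kora} = x_{Mesa} in the reaction function: x_{Kora} = 98/3 − (1/3)x_{Kora}, so x_{Kora} = (98/3) / (4/3) = 24.5.
P_{Kora} = 279 − 3·24.5 − 2·24.5 = 156.5.
Profit = (156.5 − 83)·24.5 = 1800.75.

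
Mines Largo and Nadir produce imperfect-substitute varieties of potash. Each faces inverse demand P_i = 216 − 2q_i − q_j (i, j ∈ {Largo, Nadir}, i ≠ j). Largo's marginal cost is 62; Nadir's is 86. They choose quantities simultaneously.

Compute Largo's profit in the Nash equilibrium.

2099.52

Mine Largo's profit: π = q_{Largo}(216 − 2q_{Largo} − q_{Nadir}) − 62q_{Largo}.
∂π/∂q_{Largo} = 154 − 4q_{Largo} − q_{Nadir} = 0 ⇒ q_{Largo} = 38.5 − 0.25q_{Nadir}.
Similarly q_{Nadir} = 32.5 − 0.25q_{Largo}.
Solving the two reaction functions simultaneously: (1 − (−0.25)(−0.25))q_{Largo} = 38.5 − 0.25·32.5, so 0.9375q_{Largo} = 30.375 and q_{Largo} = 32.4.
Then q_{Nadir} = 32.5 − 0.25·32.4 = 24.4.
P_{Largo} = 216 − 2·32.4 − 24.4 = 126.8.
Profit = (126.8 − 62)·32.4 = 2099.52.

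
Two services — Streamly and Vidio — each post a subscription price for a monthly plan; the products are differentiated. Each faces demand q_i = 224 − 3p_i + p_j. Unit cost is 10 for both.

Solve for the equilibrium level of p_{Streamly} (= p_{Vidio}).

50.8

Streamly's profit: π = (p_{Streamly} − 10)(224 − 3p_{Streamly} + p_{Vidio}).
∂π/∂p_{Streamly} = 254 − 6p_{Streamly} + p_{Vidio} = 0 ⇒ p_{Streamly} = 127/3 + (1/6)p_{Vidio}.
Setting p_{Streamly} = p_{Vidio} in the reaction function: p_{Streamly} = 127/3 + (1/6)p_{Streamly}, so p_{Streamly} = (127/3) / (5/6) = 50.8.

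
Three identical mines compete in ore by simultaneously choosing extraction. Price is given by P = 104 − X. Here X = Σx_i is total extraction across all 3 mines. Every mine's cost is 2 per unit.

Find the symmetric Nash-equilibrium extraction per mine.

A representative mine's profit is π_i = x_i(104 − X) − 2x_i, with X = x_i + Σ_{j≠i} x_j.
First-order condition: 102 − 2x_i − Σ_{j≠i} x_j = 0.
With identical mines, set every x_j = x: then 102 − 2x − 2x = 0, i.e. x = 102/4 = 25.5.

25.5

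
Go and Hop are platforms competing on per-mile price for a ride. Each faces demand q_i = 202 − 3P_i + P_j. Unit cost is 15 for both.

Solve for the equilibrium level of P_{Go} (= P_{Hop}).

Go's profit: π = (P_{Go} − 15)(202 − 3P_{Go} + P_{Hop}).
∂π/∂P_{Go} = 247 − 6P_{Go} + P_{Hop} = 0 ⇒ P_{Go} = 247/6 + (1/6)P_{Hop}.
Setting P_{Go} = P_{Hop} in the reaction function: P_{Go} = 247/6 + (1/6)P_{Go}, so P_{Go} = (247/6) / (5/6) = 49.4.

49.4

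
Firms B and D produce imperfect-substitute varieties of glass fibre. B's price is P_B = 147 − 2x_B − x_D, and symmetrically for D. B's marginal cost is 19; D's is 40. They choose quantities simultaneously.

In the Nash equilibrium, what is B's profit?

Firm B's profit: π = x_B(147 − 2x_B − x_D) − 19x_B.
∂π/∂x_B = 128 − 4x_B − x_D = 0 ⇒ x_B = 32 − 0.25x_D.
Similarly x_D = 26.75 − 0.25x_B.
Substituting the second reaction function into the first: x_B = 32 − 0.25(26.75 − 0.25x_B), which gives 0.9375x_B = 25.3125 ⇒ x_B = 27.
Then x_D = 26.75 − 0.25·27 = 20.
P_B = 147 − 2·27 − 20 = 73.
Profit = (73 − 19)·27 = 1458.

1458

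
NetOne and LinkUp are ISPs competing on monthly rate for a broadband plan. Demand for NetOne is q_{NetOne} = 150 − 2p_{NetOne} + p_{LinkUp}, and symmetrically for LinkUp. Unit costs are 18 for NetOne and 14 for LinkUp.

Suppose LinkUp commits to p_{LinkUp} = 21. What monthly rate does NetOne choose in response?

51.75

NetOne's profit: π = (p_{NetOne} − 18)(150 − 2p_{NetOne} + p_{LinkUp}).
∂π/∂p_{NetOne} = 186 − 4p_{NetOne} + p_{LinkUp} = 0 ⇒ p_{NetOne} = 46.5 + 0.25p_{LinkUp}.
At p_{LinkUp} = 21: p_{NetOne} = 46.5 + 0.25·21 = 51.75.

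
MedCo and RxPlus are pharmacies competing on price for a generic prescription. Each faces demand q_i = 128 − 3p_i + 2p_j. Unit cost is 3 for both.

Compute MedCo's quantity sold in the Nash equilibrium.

93.75

MedCo's profit: π = (p_{MedCo} − 3)(128 − 3p_{MedCo} + 2p_{RxPlus}).
∂π/∂p_{MedCo} = 137 − 6p_{MedCo} + 2p_{RxPlus} = 0 ⇒ p_{MedCo} = 137/6 + (1/3)p_{RxPlus}.
Setting p_{MedCo} = p_{RxPlus} in the reaction function: p_{MedCo} = 137/6 + (1/3)p_{MedCo}, so p_{MedCo} = (137/6) / (2/3) = 34.25.
q_{MedCo} = 128 − 3·34.25 + 2·34.25 = 93.75.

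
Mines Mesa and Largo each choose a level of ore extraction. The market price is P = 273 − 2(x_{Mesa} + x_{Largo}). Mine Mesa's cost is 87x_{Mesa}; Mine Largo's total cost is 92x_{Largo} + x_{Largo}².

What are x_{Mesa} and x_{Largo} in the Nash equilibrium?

37.7, 17.6

Mine Mesa's profit: π = x_{Mesa}(273 − 2(x_{Mesa} + x_{Largo})) − 87x_{Mesa}.
∂π/∂x_{Mesa} = 186 − 4x_{Mesa} − 2x_{Largo} = 0, so x_{Mesa} = 46.5 − 0.5x_{Largo}.
For Largo: ∂π/∂x_{Largo} = 181 − 6x_{Largo} − 2x_{Mesa} = 0 ⇒ x_{Largo} = 181/6 − (1/3)x_{Mesa}.
Plugging x_{Largo} into Mesa's best response: x_{Mesa} = 46.5 − 0.5(181/6 − (1/3)x_{Mesa}) ⇒ (5/6)x_{Mesa} = 377/12, so x_{Mesa} = 37.7.
Then x_{Largo} = 181/6 − (1/3)·37.7 = 17.6.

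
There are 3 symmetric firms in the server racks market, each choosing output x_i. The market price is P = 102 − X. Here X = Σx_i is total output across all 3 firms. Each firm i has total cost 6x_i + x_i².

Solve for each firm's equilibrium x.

16

A representative firm's profit is π_i = x_i(102 − X) − 6x_i − x_i², with X = x_i + Σ_{j≠i} x_j.
First-order condition: 96 − 4x_i − Σ_{j≠i} x_j = 0.
With identical firms, set every x_j = x: then 96 − 4x − 2x = 0, i.e. x = 96/6 = 16.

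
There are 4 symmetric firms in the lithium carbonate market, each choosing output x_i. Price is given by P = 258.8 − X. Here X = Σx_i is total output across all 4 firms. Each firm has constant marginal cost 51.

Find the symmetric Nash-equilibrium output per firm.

A representative firm's profit is π_i = x_i(258.8 − X) − 51x_i, with X = x_i + Σ_{j≠i} x_j.
First-order condition: 207.8 − 2x_i − Σ_{j≠i} x_j = 0.
In a symmetric equilibrium every firm chooses the same x, so Σ_{j≠i} x_j = 3x. The condition becomes 207.8 − 5x = 0, giving x = 207.8/5 = 41.56.

41.56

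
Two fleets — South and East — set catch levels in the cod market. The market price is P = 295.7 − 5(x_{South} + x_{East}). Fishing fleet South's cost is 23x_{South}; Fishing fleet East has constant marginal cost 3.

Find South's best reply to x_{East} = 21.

16.77

Fishing fleet South's profit: π = x_{South}(295.7 − 5(x_{South} + x_{East})) − 23x_{South}.
∂π/∂x_{South} = 272.7 − 10x_{South} − 5x_{East} = 0, so x_{South} = 27.27 − 0.5x_{East}.
At x_{East} = 21: x_{South} = 27.27 − 0.5·21 = 16.77.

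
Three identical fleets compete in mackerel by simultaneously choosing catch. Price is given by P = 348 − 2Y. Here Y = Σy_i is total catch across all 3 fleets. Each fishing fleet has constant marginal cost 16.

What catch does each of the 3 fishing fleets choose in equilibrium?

A representative fishing fleet's profit is π_i = y_i(348 − 2Y) − 16y_i, with Y = y_i + Σ_{j≠i} y_j.
First-order condition: 332 − 4y_i − 2Σ_{j≠i} y_j = 0.
With identical fishing fleets, set every y_j = y: then 332 − 4y − 4y = 0, i.e. y = 332/8 = 41.5.

41.5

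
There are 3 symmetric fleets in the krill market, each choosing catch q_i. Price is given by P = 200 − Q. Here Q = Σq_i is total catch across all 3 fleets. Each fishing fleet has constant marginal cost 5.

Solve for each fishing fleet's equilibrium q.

48.75

A representative fishing fleet's profit is π_i = q_i(200 − Q) − 5q_i, with Q = q_i + Σ_{j≠i} q_j.
First-order condition: 195 − 2q_i − Σ_{j≠i} q_j = 0.
With identical fishing fleets, set every q_j = q: then 195 − 2q − 2q = 0, i.e. q = 195/4 = 48.75.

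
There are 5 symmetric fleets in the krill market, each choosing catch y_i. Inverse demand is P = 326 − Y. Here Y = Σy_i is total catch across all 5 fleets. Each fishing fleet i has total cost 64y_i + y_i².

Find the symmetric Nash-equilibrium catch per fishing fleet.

32.75

A representative fishing fleet's profit is π_i = y_i(326 − Y) − 64y_i − y_i², with Y = y_i + Σ_{j≠i} y_j.
First-order condition: 262 − 4y_i − Σ_{j≠i} y_j = 0.
With identical fishing fleets, set every y_j = y: then 262 − 4y − 4y = 0, i.e. y = 262/8 = 32.75.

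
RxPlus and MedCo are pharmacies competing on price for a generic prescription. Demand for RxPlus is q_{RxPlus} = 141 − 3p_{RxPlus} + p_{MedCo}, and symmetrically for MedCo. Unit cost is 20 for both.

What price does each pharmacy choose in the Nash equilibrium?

RxPlus's profit: π = (p_{RxPlus} − 20)(141 − 3p_{RxPlus} + p_{MedCo}).
∂π/∂p_{RxPlus} = 201 − 6p_{RxPlus} + p_{MedCo} = 0 ⇒ p_{RxPlus} = 33.5 + (1/6)p_{MedCo}.
Setting p_{RxPlus} = p_{MedCo} in the reaction function: p_{RxPlus} = 33.5 + (1/6)p_{RxPlus}, so p_{RxPlus} = 33.5 / (5/6) = 40.2.

40.2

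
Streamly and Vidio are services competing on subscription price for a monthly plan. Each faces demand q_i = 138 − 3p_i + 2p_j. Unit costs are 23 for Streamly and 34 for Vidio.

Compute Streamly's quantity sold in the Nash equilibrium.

Streamly's profit: π = (p_{Streamly} − 23)(138 − 3p_{Streamly} + 2p_{Vidio}).
∂π/∂p_{Streamly} = 207 − 6p_{Streamly} + 2p_{Vidio} = 0 ⇒ p_{Streamly} = 34.5 + (1/3)p_{Vidio}.
Similarly p_{Vidio} = 40 + (1/3)p_{Streamly}.
Plugging p_{Vidio} into Streamly's best response: p_{Streamly} = 34.5 + (1/3)(40 + (1/3)p_{Streamly}) ⇒ (8/9)p_{Streamly} = 287/6, so p_{Streamly} = 53.8125.
Then p_{Vidio} = 40 + (1/3)·53.8125 = 57.9375.
q_{Streamly} = 138 − 3·53.8125 + 2·57.9375 = 92.4375.

92.4375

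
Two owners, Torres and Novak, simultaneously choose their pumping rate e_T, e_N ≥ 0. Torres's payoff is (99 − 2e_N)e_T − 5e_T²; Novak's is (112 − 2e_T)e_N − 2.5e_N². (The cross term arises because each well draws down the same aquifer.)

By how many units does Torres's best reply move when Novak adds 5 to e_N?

-1

Expanding Torres's payoff: 99e_T − 2e_Ne_T − 5e_T².
∂π/∂e_T = 99 − 2e_N − 10e_T = 0, so e_T = 9.9 − 0.2e_N.
The reaction-function slope is −0.2, so a 5-unit rise in e_N moves e_T by −0.2 × 5 = −1. Torres's best response falls — the actions are strategic substitutes.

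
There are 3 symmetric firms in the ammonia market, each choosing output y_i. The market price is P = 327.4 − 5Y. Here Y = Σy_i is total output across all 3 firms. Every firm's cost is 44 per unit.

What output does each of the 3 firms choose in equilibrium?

14.17

A representative firm's profit is π_i = y_i(327.4 − 5Y) − 44y_i, with Y = y_i + Σ_{j≠i} y_j.
First-order condition: 283.4 − 10y_i − 5Σ_{j≠i} y_j = 0.
With identical firms, set every y_j = y: then 283.4 − 10y − 10y = 0, i.e. y = 283.4/20 = 14.17.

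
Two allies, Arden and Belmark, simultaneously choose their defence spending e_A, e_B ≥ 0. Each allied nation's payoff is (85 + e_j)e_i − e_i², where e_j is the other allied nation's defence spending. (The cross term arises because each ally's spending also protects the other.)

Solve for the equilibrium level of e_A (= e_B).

85

Arden's payoff is (85 + e_B)e_A − e_A².
∂π/∂e_A = 85 + e_B − 2e_A = 0, so e_A = 42.5 + 0.5e_B.
Setting e_A = e_B in the reaction function: e_A = 42.5 + 0.5e_A, so e_A = 42.5 / 0.5 = 85.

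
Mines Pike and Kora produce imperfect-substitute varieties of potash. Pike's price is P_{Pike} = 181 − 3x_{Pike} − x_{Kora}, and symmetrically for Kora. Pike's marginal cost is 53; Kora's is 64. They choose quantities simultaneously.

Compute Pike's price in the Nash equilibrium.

Mine Pike's profit: π = x_{Pike}(181 − 3x_{Pike} − x_{Kora}) − 53x_{Pike}.
∂π/∂x_{Pike} = 128 − 6x_{Pike} − x_{Kora} = 0 ⇒ x_{Pike} = 64/3 − (1/6)x_{Kora}.
Similarly x_{Kora} = 19.5 − (1/6)x_{Pike}.
Substituting the second reaction function into the first: x_{Pike} = 64/3 − (1/6)(19.5 − (1/6)x_{Pike}), which gives (35/36)x_{Pike} = 217/12 ⇒ x_{Pike} = 18.6.
Then x_{Kora} = 19.5 − (1/6)·18.6 = 16.4.
P_{Pike} = 181 − 3·18.6 − 16.4 = 108.8.

108.8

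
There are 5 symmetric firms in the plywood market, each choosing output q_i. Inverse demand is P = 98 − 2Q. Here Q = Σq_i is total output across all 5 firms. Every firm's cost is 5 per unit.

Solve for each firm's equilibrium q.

A representative firm's profit is π_i = q_i(98 − 2Q) − 5q_i, with Q = q_i + Σ_{j≠i} q_j.
First-order condition: 93 − 4q_i − 2Σ_{j≠i} q_j = 0.
With identical firms, set every q_j = q: then 93 − 4q − 8q = 0, i.e. q = 93/12 = 7.75.

7.75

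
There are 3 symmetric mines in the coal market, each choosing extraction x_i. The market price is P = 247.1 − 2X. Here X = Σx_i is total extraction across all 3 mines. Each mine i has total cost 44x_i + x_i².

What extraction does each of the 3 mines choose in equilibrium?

A representative mine's profit is π_i = x_i(247.1 − 2X) − 44x_i − x_i², with X = x_i + Σ_{j≠i} x_j.
First-order condition: 203.1 − 6x_i − 2Σ_{j≠i} x_j = 0.
With identical mines, set every x_j = x: then 203.1 − 6x − 4x = 0, i.e. x = 203.1/10 = 20.31.

20.31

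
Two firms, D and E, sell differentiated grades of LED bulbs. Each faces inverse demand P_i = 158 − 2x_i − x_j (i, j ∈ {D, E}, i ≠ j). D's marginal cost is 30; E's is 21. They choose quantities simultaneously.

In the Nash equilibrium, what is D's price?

80

Firm D's profit: π = x_D(158 − 2x_D − x_E) − 30x_D.
∂π/∂x_D = 128 − 4x_D − x_E = 0 ⇒ x_D = 32 − 0.25x_E.
Similarly x_E = 34.25 − 0.25x_D.
Substituting the second reaction function into the first: x_D = 32 − 0.25(34.25 − 0.25x_D), which gives 0.9375x_D = 23.4375 ⇒ x_D = 25.
Then x_E = 34.25 − 0.25·25 = 28.
P_D = 158 − 2·25 − 28 = 80.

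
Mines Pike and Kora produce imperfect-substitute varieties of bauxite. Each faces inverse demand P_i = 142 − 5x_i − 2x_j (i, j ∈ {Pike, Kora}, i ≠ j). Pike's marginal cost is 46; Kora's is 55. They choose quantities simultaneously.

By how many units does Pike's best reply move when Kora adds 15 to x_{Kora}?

Mine Pike's profit: π = x_{Pike}(142 − 5x_{Pike} − 2x_{Kora}) − 46x_{Pike}.
∂π/∂x_{Pike} = 96 − 10x_{Pike} − 2x_{Kora} = 0 ⇒ x_{Pike} = 9.6 − 0.2x_{Kora}.
The reaction-function slope is −0.2, so a 15-unit rise in x_{Kora} moves x_{Pike} by −0.2 × 15 = −3. Pike's best response falls — the actions are strategic substitutes.

-3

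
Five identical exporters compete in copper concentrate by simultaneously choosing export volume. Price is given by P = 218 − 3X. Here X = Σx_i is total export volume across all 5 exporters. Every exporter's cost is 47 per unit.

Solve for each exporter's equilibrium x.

A representative exporter's profit is π_i = x_i(218 − 3X) − 47x_i, with X = x_i + Σ_{j≠i} x_j.
First-order condition: 171 − 6x_i − 3Σ_{j≠i} x_j = 0.
In a symmetric equilibrium every exporter chooses the same x, so Σ_{j≠i} x_j = 4x. The condition becomes 171 − 18x = 0, giving x = 171/18 = 9.5.

9.5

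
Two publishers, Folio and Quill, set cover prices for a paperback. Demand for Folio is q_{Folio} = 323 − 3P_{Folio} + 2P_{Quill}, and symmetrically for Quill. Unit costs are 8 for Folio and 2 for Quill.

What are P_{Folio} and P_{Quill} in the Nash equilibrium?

85.625, 83.375

Folio's profit: π = (P_{Folio} − 8)(323 − 3P_{Folio} + 2P_{Quill}).
∂π/∂P_{Folio} = 347 − 6P_{Folio} + 2P_{Quill} = 0 ⇒ P_{Folio} = 347/6 + (1/3)P_{Quill}.
Similarly P_{Quill} = 329/6 + (1/3)P_{Folio}.
Substituting the second reaction function into the first: P_{Folio} = 347/6 + (1/3)(329/6 + (1/3)P_{Folio}), which gives (8/9)P_{Folio} = 685/9 ⇒ P_{Folio} = 85.625.
Then P_{Quill} = 329/6 + (1/3)·85.625 = 83.375.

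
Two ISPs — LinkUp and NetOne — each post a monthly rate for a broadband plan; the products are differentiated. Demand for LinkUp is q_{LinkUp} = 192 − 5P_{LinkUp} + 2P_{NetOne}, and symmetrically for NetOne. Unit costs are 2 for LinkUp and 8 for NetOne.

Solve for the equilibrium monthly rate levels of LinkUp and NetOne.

25.875, 28.375

LinkUp's profit: π = (P_{LinkUp} − 2)(192 − 5P_{LinkUp} + 2P_{NetOne}).
∂π/∂P_{LinkUp} = 202 − 10P_{LinkUp} + 2P_{NetOne} = 0 ⇒ P_{LinkUp} = 20.2 + 0.2P_{NetOne}.
Similarly P_{NetOne} = 23.2 + 0.2P_{LinkUp}.
Plugging P_{NetOne} into LinkUp's best response: P_{LinkUp} = 20.2 + 0.2(23.2 + 0.2P_{LinkUp}) ⇒ 0.96P_{LinkUp} = 24.84, so P_{LinkUp} = 25.875.
Then P_{NetOne} = 23.2 + 0.2·25.875 = 28.375.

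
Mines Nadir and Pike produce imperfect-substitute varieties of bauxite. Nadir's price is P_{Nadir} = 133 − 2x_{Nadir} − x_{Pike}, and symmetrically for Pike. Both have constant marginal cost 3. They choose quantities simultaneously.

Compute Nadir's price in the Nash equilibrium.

55

Mine Nadir's profit: π = x_{Nadir}(133 − 2x_{Nadir} − x_{Pike}) − 3x_{Nadir}.
∂π/∂x_{Nadir} = 130 − 4x_{Nadir} − x_{Pike} = 0 ⇒ x_{Nadir} = 32.5 − 0.25x_{Pike}.
By symmetry x_{Pike} = x_{Nadir}; substituting into the reaction function, 1.25x_{Nadir} = 32.5 and x_{Nadir} = 26.
P_{Nadir} = 133 − 2·26 − 26 = 55.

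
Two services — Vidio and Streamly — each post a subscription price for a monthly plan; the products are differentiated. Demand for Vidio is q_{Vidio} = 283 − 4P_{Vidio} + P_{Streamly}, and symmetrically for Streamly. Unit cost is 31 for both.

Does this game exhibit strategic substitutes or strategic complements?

strategic complements

Vidio's profit: π = (P_{Vidio} − 31)(283 − 4P_{Vidio} + P_{Streamly}).
∂π/∂P_{Vidio} = 407 − 8P_{Vidio} + P_{Streamly} = 0 ⇒ P_{Vidio} = 50.875 + 0.125P_{Streamly}.
The best-response slope dP_{Vidio}/dP_{Streamly} = 0.125 > 0: the reaction function is upward-sloping, so the choices are strategic complements.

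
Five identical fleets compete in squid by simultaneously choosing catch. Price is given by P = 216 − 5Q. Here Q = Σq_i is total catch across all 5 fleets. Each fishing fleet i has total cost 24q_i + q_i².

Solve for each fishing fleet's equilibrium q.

A representative fishing fleet's profit is π_i = q_i(216 − 5Q) − 24q_i − q_i², with Q = q_i + Σ_{j≠i} q_j.
First-order condition: 192 − 12q_i − 5Σ_{j≠i} q_j = 0.
With identical fishing fleets, set every q_j = q: then 192 − 12q − 20q = 0, i.e. q = 192/32 = 6.

6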